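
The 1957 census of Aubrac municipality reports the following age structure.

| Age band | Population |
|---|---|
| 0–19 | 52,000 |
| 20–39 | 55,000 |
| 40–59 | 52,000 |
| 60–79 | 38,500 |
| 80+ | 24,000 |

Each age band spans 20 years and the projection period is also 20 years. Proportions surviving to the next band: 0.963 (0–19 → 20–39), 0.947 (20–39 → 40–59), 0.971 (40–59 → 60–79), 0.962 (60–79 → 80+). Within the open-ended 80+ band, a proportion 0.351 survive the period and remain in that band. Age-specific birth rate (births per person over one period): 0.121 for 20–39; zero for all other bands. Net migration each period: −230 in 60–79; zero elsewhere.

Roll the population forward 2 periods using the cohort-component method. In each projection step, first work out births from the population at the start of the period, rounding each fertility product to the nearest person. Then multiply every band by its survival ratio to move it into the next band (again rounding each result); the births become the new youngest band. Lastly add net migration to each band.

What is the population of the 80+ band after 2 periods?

After projecting period 1:
Births: 55000 × 0.121 = 6655
20–39: 52000 × 0.963 = 50076
40–59: 55000 × 0.947 = 52085
60–79: 52000 × 0.971 = 50492
80+: 38500 × 0.962 + 24000 × 0.351 = 37037 + 8424 = 45461
Net migration: 60–79 − 230 → 50262
Population now: 0–19=6655, 20–39=50076, 40–59=52085, 60–79=50262, 80+=45461
After projecting period 2:
Births: 50076 × 0.121 = 6059
20–39: 6655 × 0.963 = 6409
40–59: 50076 × 0.947 = 47422
60–79: 52085 × 0.971 = 50575
80+: 50262 × 0.962 + 45461 × 0.351 = 48352 + 15957 = 64309
Net migration: 60–79 − 230 → 50345
Population now: 0–19=6059, 20–39=6409, 40–59=47422, 60–79=50345, 80+=64309

64309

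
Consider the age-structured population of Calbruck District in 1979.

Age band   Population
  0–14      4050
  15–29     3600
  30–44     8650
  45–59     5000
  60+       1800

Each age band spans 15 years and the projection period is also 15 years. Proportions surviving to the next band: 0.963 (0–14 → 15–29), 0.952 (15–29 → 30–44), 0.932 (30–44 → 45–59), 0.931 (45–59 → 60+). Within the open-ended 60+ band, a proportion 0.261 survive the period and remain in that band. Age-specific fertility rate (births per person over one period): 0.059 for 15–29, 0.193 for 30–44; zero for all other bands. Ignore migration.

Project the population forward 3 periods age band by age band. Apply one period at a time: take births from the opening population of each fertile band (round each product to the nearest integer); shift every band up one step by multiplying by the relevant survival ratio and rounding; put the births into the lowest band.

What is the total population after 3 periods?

Numbering the groups 1..5 from youngest to oldest:
Period 1.
Births: 3600 * 0.059 = 212, 8650 * 0.193 = 1669 ⇒ total 1881
Group 2: 4050 * 0.963 = 3900
Group 3: 3600 * 0.952 = 3427
Group 4: 8650 * 0.932 = 8062
Group 5: 5000 * 0.931 + 1800 * 0.261 = 4655 + 470 = 5125
Population now: 0–14=1881, 15–29=3900, 30–44=3427, 45–59=8062, 60+=5125
Period 2.
Births: 3900 * 0.059 = 230, 3427 * 0.193 = 661 ⇒ total 891
Group 2: 1881 * 0.963 = 1811
Group 3: 3900 * 0.952 = 3713
Group 4: 3427 * 0.932 = 3194
Group 5: 8062 * 0.931 + 5125 * 0.261 = 7506 + 1338 = 8844
Population now: 0–14=891, 15–29=1811, 30–44=3713, 45–59=3194, 60+=8844
Period 3.
Births: 1811 * 0.059 = 107, 3713 * 0.193 = 717 ⇒ total 824
Group 2: 891 * 0.963 = 858
Group 3: 1811 * 0.952 = 1724
Group 4: 3713 * 0.932 = 3461
Group 5: 3194 * 0.931 + 8844 * 0.261 = 2974 + 2308 = 5282
Population now: 0–14=824, 15–29=858, 30–44=1724, 45–59=3461, 60+=5282
Total after period 3: 824 + 858 + 1724 + 3461 + 5282 = 12149

12149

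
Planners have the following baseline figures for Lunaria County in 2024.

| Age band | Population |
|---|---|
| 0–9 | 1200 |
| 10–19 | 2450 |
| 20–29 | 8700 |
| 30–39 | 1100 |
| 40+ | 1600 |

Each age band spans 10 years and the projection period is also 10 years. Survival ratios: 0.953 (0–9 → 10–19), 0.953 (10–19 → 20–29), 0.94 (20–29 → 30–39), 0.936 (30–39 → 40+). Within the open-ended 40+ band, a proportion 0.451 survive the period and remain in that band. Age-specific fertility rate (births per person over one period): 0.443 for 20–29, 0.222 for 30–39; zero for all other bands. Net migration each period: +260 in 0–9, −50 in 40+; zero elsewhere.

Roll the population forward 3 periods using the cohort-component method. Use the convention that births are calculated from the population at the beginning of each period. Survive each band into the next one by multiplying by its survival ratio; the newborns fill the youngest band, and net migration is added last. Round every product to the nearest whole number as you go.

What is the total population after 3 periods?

14958

After projecting period 1:
Births: 8700 * 0.443 = 3854 ; 1100 * 0.222 = 244 → 4098
10–19: 1200 * 0.953 = 1144
20–29: 2450 * 0.953 = 2335
30–39: 8700 * 0.94 = 8178
40+: 1100 * 0.936 + 1600 * 0.451 = 1030 + 722 = 1752
Net migration: 0–9 + 260 → 4358; 40+ − 50 → 1702
End of period: [4358, 1144, 2335, 8178, 1702]
After projecting period 2:
Births: 2335 * 0.443 = 1034 ; 8178 * 0.222 = 1816 → 2850
10–19: 4358 * 0.953 = 4153
20–29: 1144 * 0.953 = 1090
30–39: 2335 * 0.94 = 2195
40+: 8178 * 0.936 + 1702 * 0.451 = 7655 + 768 = 8423
Net migration: 0–9 + 260 → 3110; 40+ − 50 → 8373
End of period: [3110, 4153, 1090, 2195, 8373]
After projecting period 3:
Births: 1090 * 0.443 = 483 ; 2195 * 0.222 = 487 → 970
10–19: 3110 * 0.953 = 2964
20–29: 4153 * 0.953 = 3958
30–39: 1090 * 0.94 = 1025
40+: 2195 * 0.936 + 8373 * 0.451 = 2055 + 3776 = 5831
Net migration: 0–9 + 260 → 1230; 40+ − 50 → 5781
End of period: [1230, 2964, 3958, 1025, 5781]
Total after period 3: 1230 + 2964 + 3958 + 1025 + 5781 = 14958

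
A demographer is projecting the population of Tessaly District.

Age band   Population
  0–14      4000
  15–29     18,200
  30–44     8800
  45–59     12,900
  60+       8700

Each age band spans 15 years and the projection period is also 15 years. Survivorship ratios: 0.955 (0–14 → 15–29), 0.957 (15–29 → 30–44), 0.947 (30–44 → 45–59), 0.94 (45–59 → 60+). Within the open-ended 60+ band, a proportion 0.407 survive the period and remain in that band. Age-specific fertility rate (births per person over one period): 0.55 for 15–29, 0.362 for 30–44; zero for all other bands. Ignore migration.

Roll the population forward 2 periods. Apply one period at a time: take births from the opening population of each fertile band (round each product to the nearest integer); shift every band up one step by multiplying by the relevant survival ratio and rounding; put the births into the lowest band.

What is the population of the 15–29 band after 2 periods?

12602

Let group 1 be 0–14 through group 5 = 60+.
After projecting period 1:
Births: 18200 * 0.55 = 10010 ; 8800 * 0.362 = 3186 — total 13196
Group 2: 4000 * 0.955 = 3820
Group 3: 18200 * 0.957 = 17417
Group 4: 8800 * 0.947 = 8334
Group 5: 12900 * 0.94 + 8700 * 0.407 = 12126 + 3541 = 15667
Population now: 0–14=13196, 15–29=3820, 30–44=17417, 45–59=8334, 60+=15667
After projecting period 2:
Births: 3820 * 0.55 = 2101 ; 17417 * 0.362 = 6305 — total 8406
Group 2: 13196 * 0.955 = 12602
Group 3: 3820 * 0.957 = 3656
Group 4: 17417 * 0.947 = 16494
Group 5: 8334 * 0.94 + 15667 * 0.407 = 7834 + 6376 = 14210
Population now: 0–14=8406, 15–29=12602, 30–44=3656, 45–59=16494, 60+=14210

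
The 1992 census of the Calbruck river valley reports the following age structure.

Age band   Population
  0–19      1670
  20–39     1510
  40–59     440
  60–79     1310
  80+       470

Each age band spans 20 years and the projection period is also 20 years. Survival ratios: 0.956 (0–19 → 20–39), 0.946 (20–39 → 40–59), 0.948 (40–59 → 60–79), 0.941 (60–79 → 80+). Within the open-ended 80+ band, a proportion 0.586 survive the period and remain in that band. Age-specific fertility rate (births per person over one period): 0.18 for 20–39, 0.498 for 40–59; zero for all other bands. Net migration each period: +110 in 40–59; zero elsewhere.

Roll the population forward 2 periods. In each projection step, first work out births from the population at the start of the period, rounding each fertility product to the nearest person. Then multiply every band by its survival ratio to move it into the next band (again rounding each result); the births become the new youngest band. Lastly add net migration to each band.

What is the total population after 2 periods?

— Period 1 —
Births: 1510 × 0.18 = 272 ; 440 × 0.498 = 219 — total 491
20–39: 1670 × 0.956 = 1597
40–59: 1510 × 0.946 = 1428
60–79: 440 × 0.948 = 417
80+: 1310 × 0.941 + 470 × 0.586 = 1233 + 275 = 1508
Net migration: 40–59 + 110 → 1538
End of period: [491, 1597, 1538, 417, 1508]
— Period 2 —
Births: 1597 × 0.18 = 287 ; 1538 × 0.498 = 766 — total 1053
20–39: 491 × 0.956 = 469
40–59: 1597 × 0.946 = 1511
60–79: 1538 × 0.948 = 1458
80+: 417 × 0.941 + 1508 × 0.586 = 392 + 884 = 1276
Net migration: 40–59 + 110 → 1621
End of period: [1053, 469, 1621, 1458, 1276]
Total after period 2: 1053 + 469 + 1621 + 1458 + 1276 = 5877

5877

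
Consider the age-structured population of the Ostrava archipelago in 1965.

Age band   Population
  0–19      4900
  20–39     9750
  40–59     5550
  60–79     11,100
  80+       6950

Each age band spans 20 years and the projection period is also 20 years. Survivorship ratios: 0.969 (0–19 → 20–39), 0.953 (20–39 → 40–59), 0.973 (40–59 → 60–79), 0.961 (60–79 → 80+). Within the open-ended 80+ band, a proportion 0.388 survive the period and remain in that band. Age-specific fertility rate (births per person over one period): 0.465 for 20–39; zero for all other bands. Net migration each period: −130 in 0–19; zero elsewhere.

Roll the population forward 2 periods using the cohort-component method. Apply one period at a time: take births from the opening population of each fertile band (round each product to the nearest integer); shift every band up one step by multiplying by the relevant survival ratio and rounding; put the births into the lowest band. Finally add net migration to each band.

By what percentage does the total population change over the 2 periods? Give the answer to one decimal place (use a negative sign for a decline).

-20.8

Period 1:
Births: 9750 * 0.465 = 4534
20–39: 4900 * 0.969 = 4748
40–59: 9750 * 0.953 = 9292
60–79: 5550 * 0.973 = 5400
80+: 11100 * 0.961 + 6950 * 0.388 = 10667 + 2697 = 13364
Net migration: 0–19 − 130 → 4404
Giving 4404 / 4748 / 9292 / 5400 / 13364.
Period 2:
Births: 4748 * 0.465 = 2208
20–39: 4404 * 0.969 = 4267
40–59: 4748 * 0.953 = 4525
60–79: 9292 * 0.973 = 9041
80+: 5400 * 0.961 + 13364 * 0.388 = 5189 + 5185 = 10374
Net migration: 0–19 − 130 → 2078
Giving 2078 / 4267 / 4525 / 9041 / 10374.
Total: 38250 → 30285; change = -7965; percentage change = -20.8%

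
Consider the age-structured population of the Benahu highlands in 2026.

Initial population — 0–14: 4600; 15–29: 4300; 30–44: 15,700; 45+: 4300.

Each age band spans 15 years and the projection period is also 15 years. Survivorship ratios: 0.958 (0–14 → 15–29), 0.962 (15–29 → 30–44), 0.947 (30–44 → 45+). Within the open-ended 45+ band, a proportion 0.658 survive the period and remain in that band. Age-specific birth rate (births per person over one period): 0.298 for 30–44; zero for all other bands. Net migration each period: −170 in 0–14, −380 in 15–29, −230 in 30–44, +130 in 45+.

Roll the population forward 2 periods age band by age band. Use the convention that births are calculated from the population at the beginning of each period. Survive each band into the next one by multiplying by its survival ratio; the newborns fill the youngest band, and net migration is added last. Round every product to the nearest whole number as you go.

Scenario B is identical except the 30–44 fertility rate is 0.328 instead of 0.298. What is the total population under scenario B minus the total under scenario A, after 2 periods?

568

After projecting period 1:
Births: 15700 * 0.298 = 4679
15–29: 4600 * 0.958 = 4407
30–44: 4300 * 0.962 = 4137
45+: 15700 * 0.947 + 4300 * 0.658 = 14868 + 2829 = 17697
Net migration: 0–14 − 170 → 4509; 15–29 − 380 → 4027; 30–44 − 230 → 3907; 45+ + 130 → 17827
→ [4509, 4027, 3907, 17827]
After projecting period 2:
Births: 3907 * 0.298 = 1164
15–29: 4509 * 0.958 = 4320
30–44: 4027 * 0.962 = 3874
45+: 3907 * 0.947 + 17827 * 0.658 = 3700 + 11730 = 15430
Net migration: 0–14 − 170 → 994; 15–29 − 380 → 3940; 30–44 − 230 → 3644; 45+ + 130 → 15560
→ [994, 3940, 3644, 15560]
Scenario A total after 2 periods: 24138
Scenario B projection —
After projecting period 1:
Births: 15700 * 0.328 = 5150
15–29: 4600 * 0.958 = 4407
30–44: 4300 * 0.962 = 4137
45+: 15700 * 0.947 + 4300 * 0.658 = 14868 + 2829 = 17697
Net migration: 0–14 − 170 → 4980; 15–29 − 380 → 4027; 30–44 − 230 → 3907; 45+ + 130 → 17827
→ [4980, 4027, 3907, 17827]
After projecting period 2:
Births: 3907 * 0.328 = 1281
15–29: 4980 * 0.958 = 4771
30–44: 4027 * 0.962 = 3874
45+: 3907 * 0.947 + 17827 * 0.658 = 3700 + 11730 = 15430
Net migration: 0–14 − 170 → 1111; 15–29 − 380 → 4391; 30–44 − 230 → 3644; 45+ + 130 → 15560
→ [1111, 4391, 3644, 15560]
Scenario B total after 2 periods: 24706
Difference B − A = 24706 − 24138 = 568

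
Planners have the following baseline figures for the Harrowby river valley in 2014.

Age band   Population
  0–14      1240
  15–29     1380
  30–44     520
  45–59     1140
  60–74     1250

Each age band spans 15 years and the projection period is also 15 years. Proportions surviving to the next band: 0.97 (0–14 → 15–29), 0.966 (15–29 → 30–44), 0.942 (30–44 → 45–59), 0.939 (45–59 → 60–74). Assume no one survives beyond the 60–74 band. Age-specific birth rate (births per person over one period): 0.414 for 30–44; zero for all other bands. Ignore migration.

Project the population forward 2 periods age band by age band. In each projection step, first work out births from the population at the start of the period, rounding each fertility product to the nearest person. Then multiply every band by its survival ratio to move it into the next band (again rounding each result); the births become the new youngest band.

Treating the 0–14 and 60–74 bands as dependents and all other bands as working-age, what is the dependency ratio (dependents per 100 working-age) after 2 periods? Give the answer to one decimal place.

38.5

After projecting period 1:
Births: 520 × 0.414 = 215
15–29: 1240 × 0.97 = 1203
30–44: 1380 × 0.966 = 1333
45–59: 520 × 0.942 = 490
60–74: 1140 × 0.939 = 1070
Giving 215 / 1203 / 1333 / 490 / 1070.
After projecting period 2:
Births: 1333 × 0.414 = 552
15–29: 215 × 0.97 = 209
30–44: 1203 × 0.966 = 1162
45–59: 1333 × 0.942 = 1256
60–74: 490 × 0.939 = 460
Giving 552 / 209 / 1162 / 1256 / 460.
Dependents (band 0–14 + band 60–74) = 552 + 460 = 1012; working-age = 2627; ratio = 1012/2627 × 100 = 38.5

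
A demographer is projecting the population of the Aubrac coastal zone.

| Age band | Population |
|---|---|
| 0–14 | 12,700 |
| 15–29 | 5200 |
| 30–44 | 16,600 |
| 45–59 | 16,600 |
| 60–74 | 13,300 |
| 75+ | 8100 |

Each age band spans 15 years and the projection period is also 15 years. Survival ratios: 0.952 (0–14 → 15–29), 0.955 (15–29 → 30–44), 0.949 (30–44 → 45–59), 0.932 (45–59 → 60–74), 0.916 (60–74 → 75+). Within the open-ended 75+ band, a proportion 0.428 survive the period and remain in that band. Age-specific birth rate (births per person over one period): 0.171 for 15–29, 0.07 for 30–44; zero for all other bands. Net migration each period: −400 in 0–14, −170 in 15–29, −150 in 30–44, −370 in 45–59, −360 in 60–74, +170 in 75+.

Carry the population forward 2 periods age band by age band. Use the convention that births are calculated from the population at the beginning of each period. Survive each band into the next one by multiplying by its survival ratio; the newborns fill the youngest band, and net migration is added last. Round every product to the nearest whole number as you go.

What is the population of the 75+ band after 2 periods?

— Period 1 —
Births: 5200 × 0.171 = 889  |  16600 × 0.07 = 1162 → total 2051
15–29: 12700 × 0.952 = 12090
30–44: 5200 × 0.955 = 4966
45–59: 16600 × 0.949 = 15753
60–74: 16600 × 0.932 = 15471
75+: 13300 × 0.916 + 8100 × 0.428 = 12183 + 3467 = 15650
Net migration: 0–14 − 400 → 1651; 15–29 − 170 → 11920; 30–44 − 150 → 4816; 45–59 − 370 → 15383; 60–74 − 360 → 15111; 75+ + 170 → 15820
Population now: 0–14=1651, 15–29=11920, 30–44=4816, 45–59=15383, 60–74=15111, 75+=15820
— Period 2 —
Births: 11920 × 0.171 = 2038  |  4816 × 0.07 = 337 → total 2375
15–29: 1651 × 0.952 = 1572
30–44: 11920 × 0.955 = 11384
45–59: 4816 × 0.949 = 4570
60–74: 15383 × 0.932 = 14337
75+: 15111 × 0.916 + 15820 × 0.428 = 13842 + 6771 = 20613
Net migration: 0–14 − 400 → 1975; 15–29 − 170 → 1402; 30–44 − 150 → 11234; 45–59 − 370 → 4200; 60–74 − 360 → 13977; 75+ + 170 → 20783
Population now: 0–14=1975, 15–29=1402, 30–44=11234, 45–59=4200, 60–74=13977, 75+=20783

20783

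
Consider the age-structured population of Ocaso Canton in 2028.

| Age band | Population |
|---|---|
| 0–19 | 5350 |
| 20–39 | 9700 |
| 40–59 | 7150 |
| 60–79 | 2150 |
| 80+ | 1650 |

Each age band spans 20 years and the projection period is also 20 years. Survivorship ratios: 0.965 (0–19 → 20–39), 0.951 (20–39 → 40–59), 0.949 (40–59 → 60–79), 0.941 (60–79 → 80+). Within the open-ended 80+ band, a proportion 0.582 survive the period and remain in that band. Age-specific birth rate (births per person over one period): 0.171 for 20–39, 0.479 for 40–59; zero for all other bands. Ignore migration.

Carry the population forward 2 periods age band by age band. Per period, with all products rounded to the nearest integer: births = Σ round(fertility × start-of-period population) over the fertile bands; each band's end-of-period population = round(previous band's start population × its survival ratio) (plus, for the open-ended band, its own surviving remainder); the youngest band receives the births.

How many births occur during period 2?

5302

After projecting period 1:
Births: 9700 × 0.171 = 1659, 7150 × 0.479 = 3425 ⇒ total 5084
20–39: 5350 × 0.965 = 5163
40–59: 9700 × 0.951 = 9225
60–79: 7150 × 0.949 = 6785
80+: 2150 × 0.941 + 1650 × 0.582 = 2023 + 960 = 2983
End of period: [5084, 5163, 9225, 6785, 2983]
After projecting period 2:
Births: 5163 × 0.171 = 883, 9225 × 0.479 = 4419 ⇒ total 5302
20–39: 5084 × 0.965 = 4906
40–59: 5163 × 0.951 = 4910
60–79: 9225 × 0.949 = 8755
80+: 6785 × 0.941 + 2983 × 0.582 = 6385 + 1736 = 8121
End of period: [5302, 4906, 4910, 8755, 8121]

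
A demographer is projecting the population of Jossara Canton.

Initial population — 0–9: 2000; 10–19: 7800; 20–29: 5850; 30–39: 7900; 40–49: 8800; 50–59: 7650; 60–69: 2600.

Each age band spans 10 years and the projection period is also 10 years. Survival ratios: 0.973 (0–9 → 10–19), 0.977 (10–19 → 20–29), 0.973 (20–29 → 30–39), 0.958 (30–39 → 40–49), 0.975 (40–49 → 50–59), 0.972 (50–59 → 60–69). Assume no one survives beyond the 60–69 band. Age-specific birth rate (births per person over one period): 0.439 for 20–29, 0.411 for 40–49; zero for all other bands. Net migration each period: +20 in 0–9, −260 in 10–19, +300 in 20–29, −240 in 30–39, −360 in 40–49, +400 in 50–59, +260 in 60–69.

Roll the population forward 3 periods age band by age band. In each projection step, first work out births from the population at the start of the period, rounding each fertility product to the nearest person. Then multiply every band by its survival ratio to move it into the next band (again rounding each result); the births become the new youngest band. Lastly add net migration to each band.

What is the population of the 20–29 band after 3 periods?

5944

Numbering the bands 1..7 from youngest to oldest:
Period 1.
Births: 5850 * 0.439 = 2568  |  8800 * 0.411 = 3617 → total 6185
Band 2: 2000 * 0.973 = 1946
Band 3: 7800 * 0.977 = 7621
Band 4: 5850 * 0.973 = 5692
Band 5: 7900 * 0.958 = 7568
Band 6: 8800 * 0.975 = 8580
Band 7: 7650 * 0.972 = 7436
Net migration: Band 1 + 20 → 6205; Band 2 − 260 → 1686; Band 3 + 300 → 7921; Band 4 − 240 → 5452; Band 5 − 360 → 7208; Band 6 + 400 → 8980; Band 7 + 260 → 7696
End of period: [6205, 1686, 7921, 5452, 7208, 8980, 7696]
Period 2.
Births: 7921 * 0.439 = 3477  |  7208 * 0.411 = 2962 → total 6439
Band 2: 6205 * 0.973 = 6037
Band 3: 1686 * 0.977 = 1647
Band 4: 7921 * 0.973 = 7707
Band 5: 5452 * 0.958 = 5223
Band 6: 7208 * 0.975 = 7028
Band 7: 8980 * 0.972 = 8729
Net migration: Band 1 + 20 → 6459; Band 2 − 260 → 5777; Band 3 + 300 → 1947; Band 4 − 240 → 7467; Band 5 − 360 → 4863; Band 6 + 400 → 7428; Band 7 + 260 → 8989
End of period: [6459, 5777, 1947, 7467, 4863, 7428, 8989]
Period 3.
Births: 1947 * 0.439 = 855  |  4863 * 0.411 = 1999 → total 2854
Band 2: 6459 * 0.973 = 6285
Band 3: 5777 * 0.977 = 5644
Band 4: 1947 * 0.973 = 1894
Band 5: 7467 * 0.958 = 7153
Band 6: 4863 * 0.975 = 4741
Band 7: 7428 * 0.972 = 7220
Net migration: Band 1 + 20 → 2874; Band 2 − 260 → 6025; Band 3 + 300 → 5944; Band 4 − 240 → 1654; Band 5 − 360 → 6793; Band 6 + 400 → 5141; Band 7 + 260 → 7480
End of period: [2874, 6025, 5944, 1654, 6793, 5141, 7480]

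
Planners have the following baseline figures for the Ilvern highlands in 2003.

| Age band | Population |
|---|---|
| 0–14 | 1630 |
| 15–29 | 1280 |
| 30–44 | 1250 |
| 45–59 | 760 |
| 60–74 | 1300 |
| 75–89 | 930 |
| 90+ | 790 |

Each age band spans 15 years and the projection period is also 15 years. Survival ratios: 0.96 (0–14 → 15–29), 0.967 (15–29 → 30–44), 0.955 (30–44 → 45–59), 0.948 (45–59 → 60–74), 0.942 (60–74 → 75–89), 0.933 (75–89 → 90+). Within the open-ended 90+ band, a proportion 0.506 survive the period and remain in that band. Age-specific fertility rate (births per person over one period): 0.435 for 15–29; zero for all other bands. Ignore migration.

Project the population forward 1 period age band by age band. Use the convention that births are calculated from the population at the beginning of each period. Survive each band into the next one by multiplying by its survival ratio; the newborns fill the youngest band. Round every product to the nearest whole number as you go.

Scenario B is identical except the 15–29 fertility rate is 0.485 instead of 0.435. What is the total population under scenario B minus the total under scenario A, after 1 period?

64

Numbering the groups 1..7 from youngest to oldest:
Period 1:
Births: 1280 × 0.435 = 557
Group 2: 1630 × 0.96 = 1565
Group 3: 1280 × 0.967 = 1238
Group 4: 1250 × 0.955 = 1194
Group 5: 760 × 0.948 = 720
Group 6: 1300 × 0.942 = 1225
Group 7: 930 × 0.933 + 790 × 0.506 = 868 + 400 = 1268
Population now: 0–14=557, 15–29=1565, 30–44=1238, 45–59=1194, 60–74=720, 75–89=1225, 90+=1268
Scenario A total after 1 period: 7767
Scenario B projection —
Period 1:
Births: 1280 × 0.485 = 621
Group 2: 1630 × 0.96 = 1565
Group 3: 1280 × 0.967 = 1238
Group 4: 1250 × 0.955 = 1194
Group 5: 760 × 0.948 = 720
Group 6: 1300 × 0.942 = 1225
Group 7: 930 × 0.933 + 790 × 0.506 = 868 + 400 = 1268
Population now: 0–14=621, 15–29=1565, 30–44=1238, 45–59=1194, 60–74=720, 75–89=1225, 90+=1268
Scenario B total after 1 period: 7831
Difference B − A = 7831 − 7767 = 64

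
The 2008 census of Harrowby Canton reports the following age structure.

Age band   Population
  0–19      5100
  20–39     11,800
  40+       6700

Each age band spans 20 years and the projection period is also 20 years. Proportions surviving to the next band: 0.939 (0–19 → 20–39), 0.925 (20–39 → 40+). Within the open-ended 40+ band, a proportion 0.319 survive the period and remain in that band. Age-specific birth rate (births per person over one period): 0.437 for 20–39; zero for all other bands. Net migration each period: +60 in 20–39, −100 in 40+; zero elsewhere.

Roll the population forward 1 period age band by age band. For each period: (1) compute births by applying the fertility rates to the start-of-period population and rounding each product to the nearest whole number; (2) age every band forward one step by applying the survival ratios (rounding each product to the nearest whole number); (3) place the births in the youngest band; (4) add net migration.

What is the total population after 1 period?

22958

(Groups numbered youngest = 1 to oldest = 3.)
Period 1.
Births: 11800 × 0.437 = 5157
Group 2: 5100 × 0.939 = 4789
Group 3: 11800 × 0.925 + 6700 × 0.319 = 10915 + 2137 = 13052
Net migration: Group 2 + 60 → 4849; Group 3 − 100 → 12952
End of period: [5157, 4849, 12952]
Total after period 1: 5157 + 4849 + 12952 = 22958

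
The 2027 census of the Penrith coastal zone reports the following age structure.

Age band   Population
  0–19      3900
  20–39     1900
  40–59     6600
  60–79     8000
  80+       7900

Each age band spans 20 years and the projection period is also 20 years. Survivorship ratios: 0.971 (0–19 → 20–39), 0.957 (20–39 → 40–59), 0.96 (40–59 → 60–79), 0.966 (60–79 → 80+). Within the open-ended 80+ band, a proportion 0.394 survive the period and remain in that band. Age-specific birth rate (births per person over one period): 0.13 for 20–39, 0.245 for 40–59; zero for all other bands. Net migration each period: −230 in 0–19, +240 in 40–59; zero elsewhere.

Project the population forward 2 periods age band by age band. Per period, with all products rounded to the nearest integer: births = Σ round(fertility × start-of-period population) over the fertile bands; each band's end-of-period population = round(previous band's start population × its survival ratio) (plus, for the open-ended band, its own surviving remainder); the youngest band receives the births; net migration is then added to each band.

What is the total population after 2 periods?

[period 1]
Births: 1900 × 0.13 = 247, 6600 × 0.245 = 1617 → total 1864
20–39: 3900 × 0.971 = 3787
40–59: 1900 × 0.957 = 1818
60–79: 6600 × 0.96 = 6336
80+: 8000 × 0.966 + 7900 × 0.394 = 7728 + 3113 = 10841
Net migration: 0–19 − 230 → 1634; 40–59 + 240 → 2058
End of period: [1634, 3787, 2058, 6336, 10841]
[period 2]
Births: 3787 × 0.13 = 492, 2058 × 0.245 = 504 → total 996
20–39: 1634 × 0.971 = 1587
40–59: 3787 × 0.957 = 3624
60–79: 2058 × 0.96 = 1976
80+: 6336 × 0.966 + 10841 × 0.394 = 6121 + 4271 = 10392
Net migration: 0–19 − 230 → 766; 40–59 + 240 → 3864
End of period: [766, 1587, 3864, 1976, 10392]
Total after period 2: 766 + 1587 + 3864 + 1976 + 10392 = 18585

18585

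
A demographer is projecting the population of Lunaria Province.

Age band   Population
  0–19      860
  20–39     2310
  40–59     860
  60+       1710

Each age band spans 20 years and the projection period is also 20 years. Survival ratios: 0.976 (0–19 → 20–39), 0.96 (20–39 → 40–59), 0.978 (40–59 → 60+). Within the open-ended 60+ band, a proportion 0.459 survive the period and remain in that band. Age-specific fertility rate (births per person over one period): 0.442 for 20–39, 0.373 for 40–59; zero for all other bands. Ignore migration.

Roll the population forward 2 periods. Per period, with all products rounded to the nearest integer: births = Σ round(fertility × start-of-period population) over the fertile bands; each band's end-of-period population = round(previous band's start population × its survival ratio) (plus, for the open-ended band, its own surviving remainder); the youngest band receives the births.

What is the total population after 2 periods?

6228

— Period 1 —
Births: 2310 × 0.442 = 1021, 860 × 0.373 = 321 — total 1342
20–39: 860 × 0.976 = 839
40–59: 2310 × 0.96 = 2218
60+: 860 × 0.978 + 1710 × 0.459 = 841 + 785 = 1626
End of period: [1342, 839, 2218, 1626]
— Period 2 —
Births: 839 × 0.442 = 371, 2218 × 0.373 = 827 — total 1198
20–39: 1342 × 0.976 = 1310
40–59: 839 × 0.96 = 805
60+: 2218 × 0.978 + 1626 × 0.459 = 2169 + 746 = 2915
End of period: [1198, 1310, 805, 2915]
Total after period 2: 1198 + 1310 + 805 + 2915 = 6228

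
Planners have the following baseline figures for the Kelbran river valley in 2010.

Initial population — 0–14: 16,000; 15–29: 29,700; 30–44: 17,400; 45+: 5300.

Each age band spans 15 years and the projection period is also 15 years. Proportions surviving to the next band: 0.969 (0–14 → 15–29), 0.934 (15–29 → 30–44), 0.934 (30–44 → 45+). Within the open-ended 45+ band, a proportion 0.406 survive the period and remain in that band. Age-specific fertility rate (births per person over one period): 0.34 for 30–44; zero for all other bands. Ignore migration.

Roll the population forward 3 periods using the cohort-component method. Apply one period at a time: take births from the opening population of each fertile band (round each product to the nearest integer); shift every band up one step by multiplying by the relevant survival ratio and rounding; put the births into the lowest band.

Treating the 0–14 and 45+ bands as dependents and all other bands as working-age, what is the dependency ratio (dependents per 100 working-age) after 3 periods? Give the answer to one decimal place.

220.8

After projecting period 1:
Births: 17400 × 0.34 = 5916
15–29: 16000 × 0.969 = 15504
30–44: 29700 × 0.934 = 27740
45+: 17400 × 0.934 + 5300 × 0.406 = 16252 + 2152 = 18404
End of period: [5916, 15504, 27740, 18404]
After projecting period 2:
Births: 27740 × 0.34 = 9432
15–29: 5916 × 0.969 = 5733
30–44: 15504 × 0.934 = 14481
45+: 27740 × 0.934 + 18404 × 0.406 = 25909 + 7472 = 33381
End of period: [9432, 5733, 14481, 33381]
After projecting period 3:
Births: 14481 × 0.34 = 4924
15–29: 9432 × 0.969 = 9140
30–44: 5733 × 0.934 = 5355
45+: 14481 × 0.934 + 33381 × 0.406 = 13525 + 13553 = 27078
End of period: [4924, 9140, 5355, 27078]
Dependents (band 0–14 + band 45+) = 4924 + 27078 = 32002; working-age = 14495; ratio = 32002/14495 × 100 = 220.8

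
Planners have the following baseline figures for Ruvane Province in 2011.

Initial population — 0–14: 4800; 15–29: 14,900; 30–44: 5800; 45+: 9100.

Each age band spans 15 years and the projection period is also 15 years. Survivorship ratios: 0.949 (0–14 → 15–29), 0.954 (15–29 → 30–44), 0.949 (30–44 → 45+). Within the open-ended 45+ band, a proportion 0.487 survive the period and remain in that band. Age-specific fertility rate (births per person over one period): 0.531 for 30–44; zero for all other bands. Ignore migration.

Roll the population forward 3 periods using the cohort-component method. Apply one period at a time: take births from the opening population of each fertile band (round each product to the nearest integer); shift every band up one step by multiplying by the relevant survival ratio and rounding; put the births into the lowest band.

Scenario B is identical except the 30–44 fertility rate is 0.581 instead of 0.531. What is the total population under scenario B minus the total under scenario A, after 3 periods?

1154

Call the bands 1 to 4, youngest first.
— Period 1 —
Births: 5800 × 0.531 = 3080
Band 2: 4800 × 0.949 = 4555
Band 3: 14900 × 0.954 = 14215
Band 4: 5800 × 0.949 + 9100 × 0.487 = 5504 + 4432 = 9936
→ [3080, 4555, 14215, 9936]
— Period 2 —
Births: 14215 × 0.531 = 7548
Band 2: 3080 × 0.949 = 2923
Band 3: 4555 × 0.954 = 4345
Band 4: 14215 × 0.949 + 9936 × 0.487 = 13490 + 4839 = 18329
→ [7548, 2923, 4345, 18329]
— Period 3 —
Births: 4345 × 0.531 = 2307
Band 2: 7548 × 0.949 = 7163
Band 3: 2923 × 0.954 = 2789
Band 4: 4345 × 0.949 + 18329 × 0.487 = 4123 + 8926 = 13049
→ [2307, 7163, 2789, 13049]
Scenario A total after 3 periods: 25308
Scenario B projection —
— Period 1 —
Births: 5800 × 0.581 = 3370
Band 2: 4800 × 0.949 = 4555
Band 3: 14900 × 0.954 = 14215
Band 4: 5800 × 0.949 + 9100 × 0.487 = 5504 + 4432 = 9936
→ [3370, 4555, 14215, 9936]
— Period 2 —
Births: 14215 × 0.581 = 8259
Band 2: 3370 × 0.949 = 3198
Band 3: 4555 × 0.954 = 4345
Band 4: 14215 × 0.949 + 9936 × 0.487 = 13490 + 4839 = 18329
→ [8259, 3198, 4345, 18329]
— Period 3 —
Births: 4345 × 0.581 = 2524
Band 2: 8259 × 0.949 = 7838
Band 3: 3198 × 0.954 = 3051
Band 4: 4345 × 0.949 + 18329 × 0.487 = 4123 + 8926 = 13049
→ [2524, 7838, 3051, 13049]
Scenario B total after 3 periods: 26462
Difference B − A = 26462 − 25308 = 1154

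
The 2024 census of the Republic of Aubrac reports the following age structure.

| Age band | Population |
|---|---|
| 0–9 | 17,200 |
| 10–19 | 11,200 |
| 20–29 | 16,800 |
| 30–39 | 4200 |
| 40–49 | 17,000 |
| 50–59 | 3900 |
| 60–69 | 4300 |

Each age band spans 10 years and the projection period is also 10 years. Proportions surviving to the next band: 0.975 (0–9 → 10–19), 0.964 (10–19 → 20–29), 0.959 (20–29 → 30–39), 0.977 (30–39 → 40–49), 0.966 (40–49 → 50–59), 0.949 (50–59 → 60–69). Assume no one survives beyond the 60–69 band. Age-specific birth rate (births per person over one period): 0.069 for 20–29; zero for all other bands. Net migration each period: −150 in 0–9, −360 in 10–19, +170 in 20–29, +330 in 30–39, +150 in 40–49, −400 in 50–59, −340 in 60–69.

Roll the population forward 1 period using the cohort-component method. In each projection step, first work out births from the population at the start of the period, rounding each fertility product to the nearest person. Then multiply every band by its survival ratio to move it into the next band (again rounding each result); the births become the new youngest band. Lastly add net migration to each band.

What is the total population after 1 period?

68463

Let band 1 be 0–9 through band 7 = 60–69.
Period 1.
Births: 16800 × 0.069 = 1159
Band 2: 17200 × 0.975 = 16770
Band 3: 11200 × 0.964 = 10797
Band 4: 16800 × 0.959 = 16111
Band 5: 4200 × 0.977 = 4103
Band 6: 17000 × 0.966 = 16422
Band 7: 3900 × 0.949 = 3701
Net migration: Band 1 − 150 → 1009; Band 2 − 360 → 16410; Band 3 + 170 → 10967; Band 4 + 330 → 16441; Band 5 + 150 → 4253; Band 6 − 400 → 16022; Band 7 − 340 → 3361
Population now: 0–9=1009, 10–19=16410, 20–29=10967, 30–39=16441, 40–49=4253, 50–59=16022, 60–69=3361
Total after period 1: 1009 + 16410 + 10967 + 16441 + 4253 + 16022 + 3361 = 68463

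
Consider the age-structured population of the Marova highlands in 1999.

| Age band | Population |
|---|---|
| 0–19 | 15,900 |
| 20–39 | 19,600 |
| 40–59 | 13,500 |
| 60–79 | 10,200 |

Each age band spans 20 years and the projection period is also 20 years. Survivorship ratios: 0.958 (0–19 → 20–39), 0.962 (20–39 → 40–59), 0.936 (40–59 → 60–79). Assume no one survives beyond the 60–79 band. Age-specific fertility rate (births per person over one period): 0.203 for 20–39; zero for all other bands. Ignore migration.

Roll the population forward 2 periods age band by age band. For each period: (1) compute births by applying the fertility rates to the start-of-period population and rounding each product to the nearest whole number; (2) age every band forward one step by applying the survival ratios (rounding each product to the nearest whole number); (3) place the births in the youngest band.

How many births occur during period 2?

3092

After projecting period 1:
Births: 19600 × 0.203 = 3979
20–39: 15900 × 0.958 = 15232
40–59: 19600 × 0.962 = 18855
60–79: 13500 × 0.936 = 12636
Giving 3979 / 15232 / 18855 / 12636.
After projecting period 2:
Births: 15232 × 0.203 = 3092
20–39: 3979 × 0.958 = 3812
40–59: 15232 × 0.962 = 14653
60–79: 18855 × 0.936 = 17648
Giving 3092 / 3812 / 14653 / 17648.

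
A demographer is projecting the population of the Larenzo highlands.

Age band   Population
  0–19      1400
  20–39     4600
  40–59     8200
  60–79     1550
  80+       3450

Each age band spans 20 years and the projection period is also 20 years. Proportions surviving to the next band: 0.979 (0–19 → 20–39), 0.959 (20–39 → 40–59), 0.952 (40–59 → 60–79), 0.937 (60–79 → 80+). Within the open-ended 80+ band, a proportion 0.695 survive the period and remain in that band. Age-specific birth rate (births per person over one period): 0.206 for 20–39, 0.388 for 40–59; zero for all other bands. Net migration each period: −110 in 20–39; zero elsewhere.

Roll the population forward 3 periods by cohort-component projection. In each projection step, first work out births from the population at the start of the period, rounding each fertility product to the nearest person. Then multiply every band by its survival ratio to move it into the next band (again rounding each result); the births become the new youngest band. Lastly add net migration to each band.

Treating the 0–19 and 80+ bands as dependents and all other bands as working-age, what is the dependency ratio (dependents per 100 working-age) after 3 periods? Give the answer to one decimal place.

Period 1.
Births: 4600 × 0.206 = 948, 8200 × 0.388 = 3182 — total 4130
20–39: 1400 × 0.979 = 1371
40–59: 4600 × 0.959 = 4411
60–79: 8200 × 0.952 = 7806
80+: 1550 × 0.937 + 3450 × 0.695 = 1452 + 2398 = 3850
Net migration: 20–39 − 110 → 1261
→ [4130, 1261, 4411, 7806, 3850]
Period 2.
Births: 1261 × 0.206 = 260, 4411 × 0.388 = 1711 — total 1971
20–39: 4130 × 0.979 = 4043
40–59: 1261 × 0.959 = 1209
60–79: 4411 × 0.952 = 4199
80+: 7806 × 0.937 + 3850 × 0.695 = 7314 + 2676 = 9990
Net migration: 20–39 − 110 → 3933
→ [1971, 3933, 1209, 4199, 9990]
Period 3.
Births: 3933 × 0.206 = 810, 1209 × 0.388 = 469 — total 1279
20–39: 1971 × 0.979 = 1930
40–59: 3933 × 0.959 = 3772
60–79: 1209 × 0.952 = 1151
80+: 4199 × 0.937 + 9990 × 0.695 = 3934 + 6943 = 10877
Net migration: 20–39 − 110 → 1820
→ [1279, 1820, 3772, 1151, 10877]
Dependents (band 0–19 + band 80+) = 1279 + 10877 = 12156; working-age = 6743; ratio = 12156/6743 × 100 = 180.3

180.3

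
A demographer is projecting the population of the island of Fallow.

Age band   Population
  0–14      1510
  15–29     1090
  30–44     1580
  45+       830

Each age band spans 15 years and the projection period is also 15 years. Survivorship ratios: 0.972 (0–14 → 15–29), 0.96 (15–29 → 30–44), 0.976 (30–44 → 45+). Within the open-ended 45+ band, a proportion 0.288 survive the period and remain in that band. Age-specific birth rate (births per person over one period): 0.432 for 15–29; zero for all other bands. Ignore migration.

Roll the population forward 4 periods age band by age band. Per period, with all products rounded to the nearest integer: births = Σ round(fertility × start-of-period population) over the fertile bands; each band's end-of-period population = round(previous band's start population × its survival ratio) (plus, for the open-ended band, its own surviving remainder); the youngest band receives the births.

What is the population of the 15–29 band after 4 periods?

Period 1.
Births: 1090 × 0.432 = 471
15–29: 1510 × 0.972 = 1468
30–44: 1090 × 0.96 = 1046
45+: 1580 × 0.976 + 830 × 0.288 = 1542 + 239 = 1781
Giving 471 / 1468 / 1046 / 1781.
Period 2.
Births: 1468 × 0.432 = 634
15–29: 471 × 0.972 = 458
30–44: 1468 × 0.96 = 1409
45+: 1046 × 0.976 + 1781 × 0.288 = 1021 + 513 = 1534
Giving 634 / 458 / 1409 / 1534.
Period 3.
Births: 458 × 0.432 = 198
15–29: 634 × 0.972 = 616
30–44: 458 × 0.96 = 440
45+: 1409 × 0.976 + 1534 × 0.288 = 1375 + 442 = 1817
Giving 198 / 616 / 440 / 1817.
Period 4.
Births: 616 × 0.432 = 266
15–29: 198 × 0.972 = 192
30–44: 616 × 0.96 = 591
45+: 440 × 0.976 + 1817 × 0.288 = 429 + 523 = 952
Giving 266 / 192 / 591 / 952.

192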